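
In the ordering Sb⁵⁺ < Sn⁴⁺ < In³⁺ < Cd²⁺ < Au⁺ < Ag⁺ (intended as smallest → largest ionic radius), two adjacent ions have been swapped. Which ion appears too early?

Au⁺

The pair Au⁺, Ag⁺ is the wrong way round — both in group 11 with the same charge; Ag⁺ (period 5) has the smaller radius. All other adjacent pairs agree with periodic trends, so Au⁺ is the misplaced ion.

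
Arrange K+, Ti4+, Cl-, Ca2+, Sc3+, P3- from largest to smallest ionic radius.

Isoelectronic series (18 e⁻ each). Size is set by nuclear charge: more protons means a smaller ion. Ti4+ (Z=22), Sc3+ (Z=21), Ca2+ (Z=20), K+ (Z=19), Cl- (Z=17), P3- (Z=15).

P3- > Cl- > K+ > Ca2+ > Sc3+ > Ti4+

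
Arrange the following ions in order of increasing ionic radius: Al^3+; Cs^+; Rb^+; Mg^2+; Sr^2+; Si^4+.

Si^4+ < Al^3+ < Mg^2+ < Sr^2+ < Rb^+ < Cs^+

Tabulating Z and e⁻: Si^4+: 10 e⁻, Z=14, Al^3+: 10 e⁻, Z=13, Mg^2+: 10 e⁻, Z=12, Sr^2+: 36 e⁻, Z=38, Rb^+: 36 e⁻, Z=37, Cs^+: 54 e⁻, Z=55. Si^4+ < Al^3+ (isoelectronic, higher Z=14 is smaller); Al^3+ < Mg^2+ (both 10 e⁻, Z=13>12); Mg^2+ < Sr^2+ (same group, 2 shells fewer); Sr^2+ < Rb^+ (both 36 e⁻, Z=38>37); Rb^+ < Cs^+ (same group, period 5 vs 6).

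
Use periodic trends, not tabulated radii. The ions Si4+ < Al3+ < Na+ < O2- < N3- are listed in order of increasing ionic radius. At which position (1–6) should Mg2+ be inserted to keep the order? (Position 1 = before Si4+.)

3

Isoelectronic series (10 e⁻ each). Size is set by nuclear charge: more protons means a smaller ion. Si4+ (Z=14), Al3+ (Z=13), Mg2+ (Z=12), Na+ (Z=11), O2- (Z=8), N3- (Z=7).
With Mg2+ included the full order is Si4+ < Al3+ < Mg2+ < Na+ < O2- < N3-, so it takes position 3.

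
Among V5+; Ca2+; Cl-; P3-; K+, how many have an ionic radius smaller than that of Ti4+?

1

Each ion has 18 electrons. The ranking follows nuclear charge in reverse — greater Z gives a smaller radius. V5+ (Z=23), Ti4+ (Z=22), Ca2+ (Z=20), K+ (Z=19), Cl- (Z=17), P3- (Z=15).
Ordering all of them (including Ti4+) by radius gives V5+ < Ti4+ < Ca2+ < K+ < Cl- < P3-. So 1 is smaller.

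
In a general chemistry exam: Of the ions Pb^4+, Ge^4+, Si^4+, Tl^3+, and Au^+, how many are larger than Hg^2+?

1

Electron counts and nuclear charges: Si^4+ (Z=14, 10 e⁻), Ge^4+ (Z=32, 28 e⁻), Pb^4+ (Z=82, 78 e⁻), Tl^3+ (Z=81, 78 e⁻), Hg^2+ (Z=80, 78 e⁻), Au^+ (Z=79, 78 e⁻). Si^4+ < Ge^4+ (same group, 1 shell fewer); Ge^4+ < Pb^4+ (same group, 2 shells fewer); Pb^4+ < Tl^3+ (isoelectronic, higher Z=82 is smaller); Tl^3+ < Hg^2+ (isoelectronic, higher Z=81 is smaller); Hg^2+ < Au^+ (both 78 e⁻, Z=80>79).
Placing each against Hg^2+: smaller — Si^4+, Ge^4+, Pb^4+, Tl^3+; larger — Au^+. That's 1.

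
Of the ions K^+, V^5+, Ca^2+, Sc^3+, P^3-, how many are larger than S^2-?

Each ion has 18 electrons. The ranking follows nuclear charge in reverse — greater Z gives a smaller radius. V^5+ (Z=23), Sc^3+ (Z=21), Ca^2+ (Z=20), K^+ (Z=19), S^2- (Z=16), P^3- (Z=15).
Overall: V^5+ < Sc^3+ < Ca^2+ < K^+ < S^2- < P^3-. S^2- has 4 below it and 1 above. Count: 1.

1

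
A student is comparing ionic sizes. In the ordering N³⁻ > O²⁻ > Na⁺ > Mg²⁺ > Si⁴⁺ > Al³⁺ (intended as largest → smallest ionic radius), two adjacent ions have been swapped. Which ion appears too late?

The pair Si⁴⁺, Al³⁺ is the wrong way round — Si⁴⁺ and Al³⁺ share 10 electrons; the higher nuclear charge on Si (Z=14) contracts it more, so Si⁴⁺ < Al³⁺. All other adjacent pairs agree with periodic trends, so Al³⁺ is the misplaced ion.

Al³⁺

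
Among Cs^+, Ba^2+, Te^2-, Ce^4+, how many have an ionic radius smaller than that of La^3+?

1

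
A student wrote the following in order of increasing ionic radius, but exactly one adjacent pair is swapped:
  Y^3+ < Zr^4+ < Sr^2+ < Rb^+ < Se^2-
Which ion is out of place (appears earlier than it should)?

Y^3+

The pair Y^3+, Zr^4+ is the wrong way round — they are isoelectronic (36 e⁻) and Zr has more protons than Y (40 vs 39), making Zr^4+ smaller. All other adjacent pairs agree with periodic trends, so Y^3+ is the misplaced ion.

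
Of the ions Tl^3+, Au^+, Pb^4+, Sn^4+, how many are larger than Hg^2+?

First list Z and electron count for each: Sn^4+ has 46 e⁻ (Z=50), Pb^4+ has 78 e⁻ (Z=82), Tl^3+ has 78 e⁻ (Z=81), Hg^2+ has 78 e⁻ (Z=80), Au^+ has 78 e⁻ (Z=79). Sn^4+ < Pb^4+ (same group, 1 shell fewer); Pb^4+ < Tl^3+ (isoelectronic, higher Z=82 is smaller); Tl^3+ < Hg^2+ (isoelectronic, higher Z=81 is smaller); Hg^2+ < Au^+ (both 78 e⁻, Z=80>79).
Relative to Hg^2+, the ions that are larger are Au^+. Count: 1.

1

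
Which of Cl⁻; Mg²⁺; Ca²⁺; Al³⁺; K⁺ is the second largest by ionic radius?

Electron counts and nuclear charges: Al³⁺: 10 e⁻, Z=13, Mg²⁺: 10 e⁻, Z=12, Ca²⁺: 18 e⁻, Z=20, K⁺: 18 e⁻, Z=19, Cl⁻: 18 e⁻, Z=17. Al³⁺ < Mg²⁺ (isoelectronic, higher Z=13 is smaller); Mg²⁺ < Ca²⁺ (same group, period 3 vs 4); Ca²⁺ < K⁺ (both 18 e⁻, Z=20>19); K⁺ < Cl⁻ (both 18 e⁻, Z=19>17).
So the order is Al³⁺ < Mg²⁺ < Ca²⁺ < K⁺ < Cl⁻; the 2nd-largest ion is K⁺.

K⁺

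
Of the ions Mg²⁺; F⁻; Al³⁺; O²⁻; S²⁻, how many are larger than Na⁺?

3

Al³⁺: 10 e⁻, Z=13, Mg²⁺: 10 e⁻, Z=12, Na⁺: 10 e⁻, Z=11, F⁻: 10 e⁻, Z=9, O²⁻: 10 e⁻, Z=8, S²⁻: 18 e⁻, Z=16. Al³⁺ < Mg²⁺ (isoelectronic, higher Z=13 is smaller); Mg²⁺ < Na⁺ (isoelectronic, higher Z=12 is smaller); Na⁺ < F⁻ (isoelectronic, higher Z=11 is smaller); F⁻ < O²⁻ (isoelectronic, higher Z=9 is smaller); O²⁻ < S²⁻ (same group, period 2 vs 3).
Overall: Al³⁺ < Mg²⁺ < Na⁺ < F⁻ < O²⁻ < S²⁻. Na⁺ has 2 below it and 3 above. That's 3.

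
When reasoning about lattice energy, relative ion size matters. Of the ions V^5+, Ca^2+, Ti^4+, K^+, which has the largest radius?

K^+

All of these have 18 electrons (isoelectronic). With the same electron cloud, the ion with the most protons pulls it in tightest. Nuclear charges: V^5+ (Z=23), Ti^4+ (Z=22), Ca^2+ (Z=20), K^+ (Z=19). Highest Z is smallest.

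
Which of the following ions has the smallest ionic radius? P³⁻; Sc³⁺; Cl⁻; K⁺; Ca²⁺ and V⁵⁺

These species are isoelectronic with 18 electrons. The only difference is the number of protons: V⁵⁺ (Z=23), Sc³⁺ (Z=21), Ca²⁺ (Z=20), K⁺ (Z=19), Cl⁻ (Z=17), P³⁻ (Z=15). The strongest nuclear pull (V⁵⁺) gives the smallest ion.

V⁵⁺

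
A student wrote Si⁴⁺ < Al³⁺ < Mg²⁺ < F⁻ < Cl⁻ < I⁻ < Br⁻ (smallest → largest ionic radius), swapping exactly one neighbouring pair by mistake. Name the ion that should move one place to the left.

Check each adjacent pair. I⁻ and Br⁻ are reversed: both in group 17 with the same charge; Br⁻ (period 4) has the smaller radius. No other neighbouring pair contradicts the periodic trends, so Br⁻ is the ion listed too late.

Br⁻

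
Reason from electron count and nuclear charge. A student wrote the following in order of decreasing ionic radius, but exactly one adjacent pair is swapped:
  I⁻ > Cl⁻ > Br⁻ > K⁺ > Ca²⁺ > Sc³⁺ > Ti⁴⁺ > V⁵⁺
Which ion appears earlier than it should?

Cl⁻

Compare adjacent ions: both in group 17 with the same charge; Cl⁻ (period 3) has the smaller radius — yet in this decreasing list Cl⁻ sits before Br⁻. Nothing else is reversed, so Cl⁻ should move one place to the right.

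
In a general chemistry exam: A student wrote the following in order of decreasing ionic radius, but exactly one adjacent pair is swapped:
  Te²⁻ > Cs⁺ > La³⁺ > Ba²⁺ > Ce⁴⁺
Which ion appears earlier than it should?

Check each adjacent pair. La³⁺ and Ba²⁺ are reversed: both have 54 electrons but Z(La)=57 > Z(Ba)=56, so La³⁺ should be the smaller of the two. No other neighbouring pair contradicts the periodic trends, so La³⁺ is the ion listed too early.

La³⁺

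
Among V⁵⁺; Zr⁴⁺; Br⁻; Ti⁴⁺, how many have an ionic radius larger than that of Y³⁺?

1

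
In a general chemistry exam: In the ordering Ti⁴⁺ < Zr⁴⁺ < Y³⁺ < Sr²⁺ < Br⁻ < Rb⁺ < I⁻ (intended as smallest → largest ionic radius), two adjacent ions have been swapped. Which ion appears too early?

Compare adjacent ions: they are isoelectronic (36 e⁻) and Rb has more protons than Br (37 vs 35), making Rb⁺ smaller — yet in this increasing list Br⁻ sits before Rb⁺. Nothing else is reversed, so Br⁻ should move one place to the right.

Br⁻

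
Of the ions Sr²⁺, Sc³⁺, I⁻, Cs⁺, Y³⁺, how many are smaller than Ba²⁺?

Sc³⁺: 18 e⁻, Z=21, Y³⁺: 36 e⁻, Z=39, Sr²⁺: 36 e⁻, Z=38, Ba²⁺: 54 e⁻, Z=56, Cs⁺: 54 e⁻, Z=55, I⁻: 54 e⁻, Z=53. Sc³⁺ < Y³⁺ (same group, period 4 vs 5); Y³⁺ < Sr²⁺ (isoelectronic, higher Z=39 is smaller); Sr²⁺ < Ba²⁺ (same group, period 5 vs 6); Ba²⁺ < Cs⁺ (isoelectronic, higher Z=56 is smaller); Cs⁺ < I⁻ (isoelectronic, higher Z=55 is smaller).
Placing each against Ba²⁺: smaller — Sc³⁺, Y³⁺, Sr²⁺; larger — Cs⁺, I⁻. That's 3.

3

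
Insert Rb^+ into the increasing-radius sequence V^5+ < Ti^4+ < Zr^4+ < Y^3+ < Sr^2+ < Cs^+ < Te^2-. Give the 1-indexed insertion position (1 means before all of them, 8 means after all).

6

Electron counts and nuclear charges: V^5+: 18 e⁻, Z=23, Ti^4+: 18 e⁻, Z=22, Zr^4+: 36 e⁻, Z=40, Y^3+: 36 e⁻, Z=39, Sr^2+: 36 e⁻, Z=38, Rb^+: 36 e⁻, Z=37, Cs^+: 54 e⁻, Z=55, Te^2-: 54 e⁻, Z=52. V^5+ < Ti^4+ (both 18 e⁻, Z=23>22); Ti^4+ < Zr^4+ (same group, 1 shell fewer); Zr^4+ < Y^3+ (both 36 e⁻, Z=40>39); Y^3+ < Sr^2+ (isoelectronic, higher Z=39 is smaller); Sr^2+ < Rb^+ (both 36 e⁻, Z=38>37); Rb^+ < Cs^+ (same group, 1 shell fewer); Cs^+ < Te^2- (both 54 e⁻, Z=55>52).
With Rb^+ included the full order is V^5+ < Ti^4+ < Zr^4+ < Y^3+ < Sr^2+ < Rb^+ < Cs^+ < Te^2-, so it takes position 6.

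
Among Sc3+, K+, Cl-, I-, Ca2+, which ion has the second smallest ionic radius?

Ca2+

Electron counts and nuclear charges: Sc3+ (Z=21, 18 e⁻), Ca2+ (Z=20, 18 e⁻), K+ (Z=19, 18 e⁻), Cl- (Z=17, 18 e⁻), I- (Z=53, 54 e⁻). Sc3+ < Ca2+ (isoelectronic, higher Z=21 is smaller); Ca2+ < K+ (both 18 e⁻, Z=20>19); K+ < Cl- (isoelectronic, higher Z=19 is smaller); Cl- < I- (same group, period 3 vs 5).
Full ascending order: Sc3+ < Ca2+ < K+ < Cl- < I-. Counting from the smallest, position 2 is Ca2+.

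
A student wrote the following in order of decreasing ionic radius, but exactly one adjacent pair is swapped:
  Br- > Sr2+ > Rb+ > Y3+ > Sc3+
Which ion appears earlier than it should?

Sr2+

Scanning neighbour by neighbour, only Sr2+/Rb+ violates a trend: they are isoelectronic (36 e⁻) and Sr has more protons than Rb (38 vs 37), making Sr2+ smaller. That makes Sr2+ the one sitting a position early relative to where it belongs.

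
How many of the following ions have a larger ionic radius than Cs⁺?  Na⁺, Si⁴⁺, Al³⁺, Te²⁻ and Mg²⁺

Electron counts and nuclear charges: Si⁴⁺ has 10 e⁻ (Z=14), Al³⁺ has 10 e⁻ (Z=13), Mg²⁺ has 10 e⁻ (Z=12), Na⁺ has 10 e⁻ (Z=11), Cs⁺ has 54 e⁻ (Z=55), Te²⁻ has 54 e⁻ (Z=52). Si⁴⁺ < Al³⁺ (both 10 e⁻, Z=14>13); Al³⁺ < Mg²⁺ (isoelectronic, higher Z=13 is smaller); Mg²⁺ < Na⁺ (isoelectronic, higher Z=12 is smaller); Na⁺ < Cs⁺ (same group, 3 shells fewer); Cs⁺ < Te²⁻ (isoelectronic, higher Z=55 is smaller).
Relative to Cs⁺, the ions that are larger are Te²⁻. That's 1.

1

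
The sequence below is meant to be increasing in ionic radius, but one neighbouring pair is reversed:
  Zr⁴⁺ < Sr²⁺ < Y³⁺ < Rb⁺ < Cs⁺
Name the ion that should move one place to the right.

Sr²⁺

The pair Sr²⁺, Y³⁺ is the wrong way round — they are isoelectronic (36 e⁻) and Y has more protons than Sr (39 vs 38), making Y³⁺ smaller. All other adjacent pairs agree with periodic trends, so Sr²⁺ is the misplaced ion.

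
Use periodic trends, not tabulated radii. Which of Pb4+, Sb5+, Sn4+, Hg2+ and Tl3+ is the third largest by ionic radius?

Pb4+

First list Z and electron count for each: Sb5+ has 46 e⁻ (Z=51), Sn4+ has 46 e⁻ (Z=50), Pb4+ has 78 e⁻ (Z=82), Tl3+ has 78 e⁻ (Z=81), Hg2+ has 78 e⁻ (Z=80). Sb5+ < Sn4+ (both 46 e⁻, Z=51>50); Sn4+ < Pb4+ (same group, 1 shell fewer); Pb4+ < Tl3+ (isoelectronic, higher Z=82 is smaller); Tl3+ < Hg2+ (isoelectronic, higher Z=81 is smaller).
Ordering: Sb5+ < Sn4+ < Pb4+ < Tl3+ < Hg2+. The third largest is Pb4+.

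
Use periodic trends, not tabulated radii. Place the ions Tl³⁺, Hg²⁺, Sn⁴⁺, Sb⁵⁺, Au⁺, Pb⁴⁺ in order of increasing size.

Sb⁵⁺ < Sn⁴⁺ < Pb⁴⁺ < Tl³⁺ < Hg²⁺ < Au⁺

Sb⁵⁺ has 46 e⁻ (Z=51), Sn⁴⁺ has 46 e⁻ (Z=50), Pb⁴⁺ has 78 e⁻ (Z=82), Tl³⁺ has 78 e⁻ (Z=81), Hg²⁺ has 78 e⁻ (Z=80), Au⁺ has 78 e⁻ (Z=79). Sb⁵⁺ < Sn⁴⁺ (isoelectronic, higher Z=51 is smaller); Sn⁴⁺ < Pb⁴⁺ (same group, 1 shell fewer); Pb⁴⁺ < Tl³⁺ (isoelectronic, higher Z=82 is smaller); Tl³⁺ < Hg²⁺ (isoelectronic, higher Z=81 is smaller); Hg²⁺ < Au⁺ (isoelectronic, higher Z=80 is smaller).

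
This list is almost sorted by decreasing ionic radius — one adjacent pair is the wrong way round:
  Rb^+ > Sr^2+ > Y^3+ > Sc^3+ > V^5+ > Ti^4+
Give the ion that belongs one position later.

V^5+

Check each adjacent pair. V^5+ and Ti^4+ are reversed: they are isoelectronic (18 e⁻) and V has more protons than Ti (23 vs 22), making V^5+ smaller. No other neighbouring pair contradicts the periodic trends, so V^5+ is the ion listed too early.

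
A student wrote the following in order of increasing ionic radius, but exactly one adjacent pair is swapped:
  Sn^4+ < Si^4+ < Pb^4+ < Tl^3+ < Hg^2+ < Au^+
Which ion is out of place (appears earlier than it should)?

Sn^4+

The pair Sn^4+, Si^4+ is the wrong way round — both in group 14 with the same charge; Si^4+ (period 3) has the smaller radius. All other adjacent pairs agree with periodic trends, so Sn^4+ is the misplaced ion.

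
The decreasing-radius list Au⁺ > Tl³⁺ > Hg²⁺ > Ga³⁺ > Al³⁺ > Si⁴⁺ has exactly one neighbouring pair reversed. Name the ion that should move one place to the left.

Hg²⁺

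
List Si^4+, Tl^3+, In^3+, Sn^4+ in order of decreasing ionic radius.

Tl^3+ > In^3+ > Sn^4+ > Si^4+

Work out protons and electrons: Si^4+ (Z=14, 10 e⁻), Sn^4+ (Z=50, 46 e⁻), In^3+ (Z=49, 46 e⁻), Tl^3+ (Z=81, 78 e⁻). Si^4+ < Sn^4+ (same group, period 3 vs 5); Sn^4+ < In^3+ (isoelectronic, higher Z=50 is smaller); In^3+ < Tl^3+ (same group, period 5 vs 6).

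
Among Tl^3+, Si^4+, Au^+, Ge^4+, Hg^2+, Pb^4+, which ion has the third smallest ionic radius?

Pb^4+

Tabulating Z and e⁻: Si^4+: 10 e⁻, Z=14, Ge^4+: 28 e⁻, Z=32, Pb^4+: 78 e⁻, Z=82, Tl^3+: 78 e⁻, Z=81, Hg^2+: 78 e⁻, Z=80, Au^+: 78 e⁻, Z=79. Si^4+ < Ge^4+ (same group, period 3 vs 4); Ge^4+ < Pb^4+ (same group, 2 shells fewer); Pb^4+ < Tl^3+ (isoelectronic, higher Z=82 is smaller); Tl^3+ < Hg^2+ (both 78 e⁻, Z=81>80); Hg^2+ < Au^+ (isoelectronic, higher Z=80 is smaller).
Full ascending order: Si^4+ < Ge^4+ < Pb^4+ < Tl^3+ < Hg^2+ < Au^+. Counting from the smallest, position 3 is Pb^4+.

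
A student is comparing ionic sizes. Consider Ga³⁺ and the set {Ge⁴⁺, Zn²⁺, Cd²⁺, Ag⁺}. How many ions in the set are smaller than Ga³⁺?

1

Ge⁴⁺ (Z=32, 28 e⁻), Ga³⁺ (Z=31, 28 e⁻), Zn²⁺ (Z=30, 28 e⁻), Cd²⁺ (Z=48, 46 e⁻), Ag⁺ (Z=47, 46 e⁻). Ge⁴⁺ < Ga³⁺ (isoelectronic, higher Z=32 is smaller); Ga³⁺ < Zn²⁺ (isoelectronic, higher Z=31 is smaller); Zn²⁺ < Cd²⁺ (same group, period 4 vs 5); Cd²⁺ < Ag⁺ (isoelectronic, higher Z=48 is smaller).
Placing each against Ga³⁺: smaller — Ge⁴⁺; larger — Zn²⁺, Cd²⁺, Ag⁺. So 1 is smaller.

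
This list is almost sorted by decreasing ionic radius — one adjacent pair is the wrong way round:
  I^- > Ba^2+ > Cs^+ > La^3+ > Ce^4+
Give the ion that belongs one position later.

Ba^2+

The pair Ba^2+, Cs^+ is the wrong way round — Ba^2+ and Cs^+ share 54 electrons; the higher nuclear charge on Ba (Z=56) contracts it more, so Ba^2+ < Cs^+. All other adjacent pairs agree with periodic trends, so Ba^2+ is the misplaced ion.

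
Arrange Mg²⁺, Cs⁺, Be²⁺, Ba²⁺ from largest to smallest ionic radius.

First list Z and electron count for each: Be²⁺ (Z=4, 2 e⁻), Mg²⁺ (Z=12, 10 e⁻), Ba²⁺ (Z=56, 54 e⁻), Cs⁺ (Z=55, 54 e⁻). Be²⁺ < Mg²⁺ (same group, period 2 vs 3); Mg²⁺ < Ba²⁺ (same group, period 3 vs 6); Ba²⁺ < Cs⁺ (both 54 e⁻, Z=56>55).

Cs⁺ > Ba²⁺ > Mg²⁺ > Be²⁺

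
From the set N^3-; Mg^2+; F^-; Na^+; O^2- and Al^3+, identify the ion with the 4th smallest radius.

Each ion has 10 electrons. The ranking follows nuclear charge in reverse — greater Z gives a smaller radius. Al^3+ (Z=13), Mg^2+ (Z=12), Na^+ (Z=11), F^- (Z=9), O^2- (Z=8), N^3- (Z=7).
Ordering: Al^3+ < Mg^2+ < Na^+ < F^- < O^2- < N^3-. The 4th smallest is F^-.

F^-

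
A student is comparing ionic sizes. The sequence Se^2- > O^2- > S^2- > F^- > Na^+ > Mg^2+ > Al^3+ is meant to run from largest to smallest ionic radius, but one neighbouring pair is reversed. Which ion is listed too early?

The pair O^2-, S^2- is the wrong way round — both in group 16 with the same charge; O^2- (period 2) has the smaller radius. All other adjacent pairs agree with periodic trends, so O^2- is the misplaced ion.

O^2-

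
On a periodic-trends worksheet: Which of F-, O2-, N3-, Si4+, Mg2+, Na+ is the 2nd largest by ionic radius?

All of these have 10 electrons (isoelectronic). With the same electron cloud, the ion with the most protons pulls it in tightest. Nuclear charges: Si4+ (Z=14), Mg2+ (Z=12), Na+ (Z=11), F- (Z=9), O2- (Z=8), N3- (Z=7). Highest Z is smallest.
Ordering: Si4+ < Mg2+ < Na+ < F- < O2- < N3-. The 2nd largest is O2-.

O2-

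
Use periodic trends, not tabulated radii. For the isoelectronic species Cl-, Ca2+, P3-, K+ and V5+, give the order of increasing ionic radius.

All of these have 18 electrons (isoelectronic). With the same electron cloud, the ion with the most protons pulls it in tightest. Nuclear charges: V5+ (Z=23), Ca2+ (Z=20), K+ (Z=19), Cl- (Z=17), P3- (Z=15). Highest Z is smallest.

V5+ < Ca2+ < K+ < Cl- < P3-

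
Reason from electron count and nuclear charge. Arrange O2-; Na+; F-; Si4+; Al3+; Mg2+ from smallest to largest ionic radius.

Si4+ < Al3+ < Mg2+ < Na+ < F- < O2-

These species are isoelectronic with 10 electrons. The only difference is the number of protons: Si4+ (Z=14), Al3+ (Z=13), Mg2+ (Z=12), Na+ (Z=11), F- (Z=9), O2- (Z=8). The strongest nuclear pull (Si4+) gives the smallest ion.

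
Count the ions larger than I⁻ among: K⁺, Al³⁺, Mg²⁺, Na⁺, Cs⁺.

Electron counts and nuclear charges: Al³⁺ has 10 e⁻ (Z=13), Mg²⁺ has 10 e⁻ (Z=12), Na⁺ has 10 e⁻ (Z=11), K⁺ has 18 e⁻ (Z=19), Cs⁺ has 54 e⁻ (Z=55), I⁻ has 54 e⁻ (Z=53). Al³⁺ < Mg²⁺ (isoelectronic, higher Z=13 is smaller); Mg²⁺ < Na⁺ (both 10 e⁻, Z=12>11); Na⁺ < K⁺ (same group, period 3 vs 4); K⁺ < Cs⁺ (same group, period 4 vs 6); Cs⁺ < I⁻ (isoelectronic, higher Z=55 is smaller).
Placing each against I⁻: smaller — Al³⁺, Mg²⁺, Na⁺, K⁺, Cs⁺; larger — none. That's 0.

0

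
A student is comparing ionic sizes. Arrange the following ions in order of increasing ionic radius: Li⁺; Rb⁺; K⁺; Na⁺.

Li⁺ < Na⁺ < K⁺ < Rb⁺

These ions sit in one column with identical charge. Each step down the periodic table adds a principal shell, increasing the radius.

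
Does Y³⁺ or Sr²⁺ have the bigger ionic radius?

Isoelectronic series (36 e⁻ each). Size is set by nuclear charge: more protons means a smaller ion. Y³⁺ (Z=39), Sr²⁺ (Z=38).

Sr²⁺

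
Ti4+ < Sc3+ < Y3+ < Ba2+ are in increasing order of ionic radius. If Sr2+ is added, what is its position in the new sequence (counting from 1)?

Electron counts and nuclear charges: Ti4+: 18 e⁻, Z=22, Sc3+: 18 e⁻, Z=21, Y3+: 36 e⁻, Z=39, Sr2+: 36 e⁻, Z=38, Ba2+: 54 e⁻, Z=56. Ti4+ < Sc3+ (isoelectronic, higher Z=22 is smaller); Sc3+ < Y3+ (same group, 1 shell fewer); Y3+ < Sr2+ (both 36 e⁻, Z=39>38); Sr2+ < Ba2+ (same group, 1 shell fewer).
Merged order: Ti4+ < Sc3+ < Y3+ < Sr2+ < Ba2+ — Sr2+ is number 4.

4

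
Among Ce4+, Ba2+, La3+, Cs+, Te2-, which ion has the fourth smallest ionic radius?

Isoelectronic series (54 e⁻ each). Size is set by nuclear charge: more protons means a smaller ion. Ce4+ (Z=58), La3+ (Z=57), Ba2+ (Z=56), Cs+ (Z=55), Te2- (Z=52).
Full ascending order: Ce4+ < La3+ < Ba2+ < Cs+ < Te2-. Counting from the smallest, position 4 is Cs+.

Cs+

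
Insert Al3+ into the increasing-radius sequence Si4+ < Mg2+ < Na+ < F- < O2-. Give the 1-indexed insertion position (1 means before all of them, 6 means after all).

These species are isoelectronic with 10 electrons. The only difference is the number of protons: Si4+ (Z=14), Al3+ (Z=13), Mg2+ (Z=12), Na+ (Z=11), F- (Z=9), O2- (Z=8). The strongest nuclear pull (Si4+) gives the smallest ion.
Merged order: Si4+ < Al3+ < Mg2+ < Na+ < F- < O2- — Al3+ is number 2.

2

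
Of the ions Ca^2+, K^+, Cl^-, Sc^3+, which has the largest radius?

Cl^-

Isoelectronic series (18 e⁻ each). Size is set by nuclear charge: more protons means a smaller ion. Sc^3+ (Z=21), Ca^2+ (Z=20), K^+ (Z=19), Cl^- (Z=17).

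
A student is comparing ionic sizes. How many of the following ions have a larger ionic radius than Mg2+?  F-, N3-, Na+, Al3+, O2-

4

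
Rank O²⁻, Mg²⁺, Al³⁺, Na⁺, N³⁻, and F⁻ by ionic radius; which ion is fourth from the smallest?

F⁻

All of these have 10 electrons (isoelectronic). With the same electron cloud, the ion with the most protons pulls it in tightest. Nuclear charges: Al³⁺ (Z=13), Mg²⁺ (Z=12), Na⁺ (Z=11), F⁻ (Z=9), O²⁻ (Z=8), N³⁻ (Z=7). Highest Z is smallest.
So the order is Al³⁺ < Mg²⁺ < Na⁺ < F⁻ < O²⁻ < N³⁻; the 4th-smallest ion is F⁻.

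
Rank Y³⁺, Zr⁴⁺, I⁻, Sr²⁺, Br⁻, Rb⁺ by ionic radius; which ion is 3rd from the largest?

Zr⁴⁺ has 36 e⁻ (Z=40), Y³⁺ has 36 e⁻ (Z=39), Sr²⁺ has 36 e⁻ (Z=38), Rb⁺ has 36 e⁻ (Z=37), Br⁻ has 36 e⁻ (Z=35), I⁻ has 54 e⁻ (Z=53). Zr⁴⁺ < Y³⁺ (isoelectronic, higher Z=40 is smaller); Y³⁺ < Sr²⁺ (isoelectronic, higher Z=39 is smaller); Sr²⁺ < Rb⁺ (isoelectronic, higher Z=38 is smaller); Rb⁺ < Br⁻ (isoelectronic, higher Z=37 is smaller); Br⁻ < I⁻ (same group, period 4 vs 5).
Ordering: Zr⁴⁺ < Y³⁺ < Sr²⁺ < Rb⁺ < Br⁻ < I⁻. The 3rd largest is Rb⁺.

Rb⁺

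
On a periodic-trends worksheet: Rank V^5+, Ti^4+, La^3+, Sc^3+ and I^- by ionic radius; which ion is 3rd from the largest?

Sc^3+

First list Z and electron count for each: V^5+ has 18 e⁻ (Z=23), Ti^4+ has 18 e⁻ (Z=22), Sc^3+ has 18 e⁻ (Z=21), La^3+ has 54 e⁻ (Z=57), I^- has 54 e⁻ (Z=53). V^5+ < Ti^4+ (isoelectronic, higher Z=23 is smaller); Ti^4+ < Sc^3+ (both 18 e⁻, Z=22>21); Sc^3+ < La^3+ (same group, period 4 vs 6); La^3+ < I^- (both 54 e⁻, Z=57>53).
Full ascending order: V^5+ < Ti^4+ < Sc^3+ < La^3+ < I^-. Counting from the largest, position 3 is Sc^3+.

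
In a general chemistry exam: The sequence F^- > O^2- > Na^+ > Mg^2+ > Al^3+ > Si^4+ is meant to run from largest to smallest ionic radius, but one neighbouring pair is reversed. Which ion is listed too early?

F^-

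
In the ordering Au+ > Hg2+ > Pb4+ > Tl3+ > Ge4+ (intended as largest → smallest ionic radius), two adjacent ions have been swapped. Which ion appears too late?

Tl3+

Compare adjacent ions: they are isoelectronic (78 e⁻) and Pb has more protons than Tl (82 vs 81), making Pb4+ smaller — yet in this decreasing list Pb4+ sits before Tl3+. Nothing else is reversed, so Tl3+ should move one place to the left.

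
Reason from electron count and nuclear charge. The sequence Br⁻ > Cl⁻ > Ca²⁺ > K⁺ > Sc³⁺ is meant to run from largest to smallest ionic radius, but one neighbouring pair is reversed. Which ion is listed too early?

The pair Ca²⁺, K⁺ is the wrong way round — both have 18 electrons but Z(Ca)=20 > Z(K)=19, so Ca²⁺ should be the smaller of the two. All other adjacent pairs agree with periodic trends, so Ca²⁺ is the misplaced ion.

Ca²⁺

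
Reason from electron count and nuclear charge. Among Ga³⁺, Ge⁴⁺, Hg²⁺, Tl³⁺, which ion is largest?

Hg²⁺

Electron counts and nuclear charges: Ge⁴⁺ has 28 e⁻ (Z=32), Ga³⁺ has 28 e⁻ (Z=31), Tl³⁺ has 78 e⁻ (Z=81), Hg²⁺ has 78 e⁻ (Z=80). Ge⁴⁺ < Ga³⁺ (both 28 e⁻, Z=32>31); Ga³⁺ < Tl³⁺ (same group, period 4 vs 6); Tl³⁺ < Hg²⁺ (both 78 e⁻, Z=81>80).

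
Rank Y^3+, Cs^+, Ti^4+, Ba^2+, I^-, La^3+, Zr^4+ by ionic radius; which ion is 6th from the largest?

Work out protons and electrons: Ti^4+ (Z=22, 18 e⁻), Zr^4+ (Z=40, 36 e⁻), Y^3+ (Z=39, 36 e⁻), La^3+ (Z=57, 54 e⁻), Ba^2+ (Z=56, 54 e⁻), Cs^+ (Z=55, 54 e⁻), I^- (Z=53, 54 e⁻). Ti^4+ < Zr^4+ (same group, 1 shell fewer); Zr^4+ < Y^3+ (both 36 e⁻, Z=40>39); Y^3+ < La^3+ (same group, 1 shell fewer); La^3+ < Ba^2+ (isoelectronic, higher Z=57 is smaller); Ba^2+ < Cs^+ (both 54 e⁻, Z=56>55); Cs^+ < I^- (both 54 e⁻, Z=55>53).
That gives Ti^4+ < Zr^4+ < Y^3+ < La^3+ < Ba^2+ < Cs^+ < I^-. From the largest end, number 6 is Zr^4+.

Zr^4+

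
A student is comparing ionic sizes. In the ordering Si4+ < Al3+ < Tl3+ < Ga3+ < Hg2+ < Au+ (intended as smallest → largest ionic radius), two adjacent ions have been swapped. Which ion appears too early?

Scanning neighbour by neighbour, only Tl3+/Ga3+ violates a trend: Ga3+ and Tl3+ are in one column with the same charge; the lighter period-4 ion has 2 fewer shells and is smaller. That makes Tl3+ the one sitting a position early relative to where it belongs.

Tl3+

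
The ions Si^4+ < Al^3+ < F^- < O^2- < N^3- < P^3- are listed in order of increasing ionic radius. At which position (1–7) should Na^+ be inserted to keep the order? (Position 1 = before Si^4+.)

Work out protons and electrons: Si^4+ (Z=14, 10 e⁻), Al^3+ (Z=13, 10 e⁻), Na^+ (Z=11, 10 e⁻), F^- (Z=9, 10 e⁻), O^2- (Z=8, 10 e⁻), N^3- (Z=7, 10 e⁻), P^3- (Z=15, 18 e⁻). Si^4+ < Al^3+ (isoelectronic, higher Z=14 is smaller); Al^3+ < Na^+ (both 10 e⁻, Z=13>11); Na^+ < F^- (both 10 e⁻, Z=11>9); F^- < O^2- (isoelectronic, higher Z=9 is smaller); O^2- < N^3- (isoelectronic, higher Z=8 is smaller); N^3- < P^3- (same group, 1 shell fewer).
The complete sequence is Si^4+ < Al^3+ < Na^+ < F^- < O^2- < N^3- < P^3-. Na^+ sits at position 3.

3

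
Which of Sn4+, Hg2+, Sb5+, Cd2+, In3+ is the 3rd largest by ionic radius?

First list Z and electron count for each: Sb5+ (Z=51, 46 e⁻), Sn4+ (Z=50, 46 e⁻), In3+ (Z=49, 46 e⁻), Cd2+ (Z=48, 46 e⁻), Hg2+ (Z=80, 78 e⁻). Sb5+ < Sn4+ (isoelectronic, higher Z=51 is smaller); Sn4+ < In3+ (both 46 e⁻, Z=50>49); In3+ < Cd2+ (isoelectronic, higher Z=49 is smaller); Cd2+ < Hg2+ (same group, period 5 vs 6).
So the order is Sb5+ < Sn4+ < In3+ < Cd2+ < Hg2+; the 3rd-largest ion is In3+.

In3+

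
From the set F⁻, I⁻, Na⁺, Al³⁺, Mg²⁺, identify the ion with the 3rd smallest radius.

Na⁺

Tabulating Z and e⁻: Al³⁺: 10 e⁻, Z=13, Mg²⁺: 10 e⁻, Z=12, Na⁺: 10 e⁻, Z=11, F⁻: 10 e⁻, Z=9, I⁻: 54 e⁻, Z=53. Al³⁺ < Mg²⁺ (both 10 e⁻, Z=13>12); Mg²⁺ < Na⁺ (both 10 e⁻, Z=12>11); Na⁺ < F⁻ (both 10 e⁻, Z=11>9); F⁻ < I⁻ (same group, 3 shells fewer).
Ordering: Al³⁺ < Mg²⁺ < Na⁺ < F⁻ < I⁻. The 3rd smallest is Na⁺.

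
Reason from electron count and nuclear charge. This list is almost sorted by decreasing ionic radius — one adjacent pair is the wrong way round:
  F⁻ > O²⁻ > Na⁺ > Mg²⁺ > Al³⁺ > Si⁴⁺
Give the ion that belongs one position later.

F⁻

The pair F⁻, O²⁻ is the wrong way round — both have 10 electrons but Z(F)=9 > Z(O)=8, so F⁻ should be the smaller of the two. All other adjacent pairs agree with periodic trends, so F⁻ is the misplaced ion.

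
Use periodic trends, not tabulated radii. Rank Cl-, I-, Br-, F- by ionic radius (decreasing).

I- > Br- > Cl- > F-

Same group, same charge. Going down the group adds an extra shell of electrons, so the ion gets larger: F- is highest in the group and smallest.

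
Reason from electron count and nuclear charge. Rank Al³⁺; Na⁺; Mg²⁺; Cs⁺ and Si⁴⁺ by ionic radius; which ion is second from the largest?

Na⁺

Tabulating Z and e⁻: Si⁴⁺: 10 e⁻, Z=14, Al³⁺: 10 e⁻, Z=13, Mg²⁺: 10 e⁻, Z=12, Na⁺: 10 e⁻, Z=11, Cs⁺: 54 e⁻, Z=55. Si⁴⁺ < Al³⁺ (isoelectronic, higher Z=14 is smaller); Al³⁺ < Mg²⁺ (isoelectronic, higher Z=13 is smaller); Mg²⁺ < Na⁺ (isoelectronic, higher Z=12 is smaller); Na⁺ < Cs⁺ (same group, 3 shells fewer).
That gives Si⁴⁺ < Al³⁺ < Mg²⁺ < Na⁺ < Cs⁺. From the largest end, number 2 is Na⁺.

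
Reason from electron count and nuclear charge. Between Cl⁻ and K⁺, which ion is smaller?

These species are isoelectronic with 18 electrons. The only difference is the number of protons: K⁺ (Z=19), Cl⁻ (Z=17). The strongest nuclear pull (K⁺) gives the smallest ion.

K⁺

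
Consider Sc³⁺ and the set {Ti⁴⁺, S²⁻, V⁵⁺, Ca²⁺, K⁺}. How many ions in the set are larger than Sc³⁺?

3

Isoelectronic series (18 e⁻ each). Size is set by nuclear charge: more protons means a smaller ion. V⁵⁺ (Z=23), Ti⁴⁺ (Z=22), Sc³⁺ (Z=21), Ca²⁺ (Z=20), K⁺ (Z=19), S²⁻ (Z=16).
Ordering all of them (including Sc³⁺) by radius gives V⁵⁺ < Ti⁴⁺ < Sc³⁺ < Ca²⁺ < K⁺ < S²⁻. That's 3.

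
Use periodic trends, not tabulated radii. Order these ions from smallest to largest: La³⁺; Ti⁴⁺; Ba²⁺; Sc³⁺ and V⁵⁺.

V⁵⁺ < Ti⁴⁺ < Sc³⁺ < La³⁺ < Ba²⁺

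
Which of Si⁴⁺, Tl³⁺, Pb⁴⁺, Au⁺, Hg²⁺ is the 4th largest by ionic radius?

Pb⁴⁺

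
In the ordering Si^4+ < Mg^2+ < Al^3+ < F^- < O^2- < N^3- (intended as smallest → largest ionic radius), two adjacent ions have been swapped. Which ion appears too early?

Check each adjacent pair. Mg^2+ and Al^3+ are reversed: they are isoelectronic (10 e⁻) and Al has more protons than Mg (13 vs 12), making Al^3+ smaller. No other neighbouring pair contradicts the periodic trends, so Mg^2+ is the ion listed too early.

Mg^2+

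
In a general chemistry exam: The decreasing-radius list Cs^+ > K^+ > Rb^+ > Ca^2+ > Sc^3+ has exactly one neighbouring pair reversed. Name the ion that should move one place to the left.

The pair K^+, Rb^+ is the wrong way round — both in group 1 with the same charge; K^+ (period 4) has the smaller radius. All other adjacent pairs agree with periodic trends, so Rb^+ is the misplaced ion.

Rb^+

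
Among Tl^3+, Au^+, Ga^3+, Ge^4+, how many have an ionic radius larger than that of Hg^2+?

1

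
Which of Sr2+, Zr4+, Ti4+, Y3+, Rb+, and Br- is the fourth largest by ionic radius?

Y3+

Ti4+ (Z=22, 18 e⁻), Zr4+ (Z=40, 36 e⁻), Y3+ (Z=39, 36 e⁻), Sr2+ (Z=38, 36 e⁻), Rb+ (Z=37, 36 e⁻), Br- (Z=35, 36 e⁻). Ti4+ < Zr4+ (same group, period 4 vs 5); Zr4+ < Y3+ (isoelectronic, higher Z=40 is smaller); Y3+ < Sr2+ (both 36 e⁻, Z=39>38); Sr2+ < Rb+ (both 36 e⁻, Z=38>37); Rb+ < Br- (both 36 e⁻, Z=37>35).
Ordering: Ti4+ < Zr4+ < Y3+ < Sr2+ < Rb+ < Br-. The fourth largest is Y3+.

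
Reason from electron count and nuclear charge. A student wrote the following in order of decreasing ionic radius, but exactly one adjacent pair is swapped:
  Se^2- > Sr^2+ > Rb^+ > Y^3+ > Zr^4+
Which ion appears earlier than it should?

Sr^2+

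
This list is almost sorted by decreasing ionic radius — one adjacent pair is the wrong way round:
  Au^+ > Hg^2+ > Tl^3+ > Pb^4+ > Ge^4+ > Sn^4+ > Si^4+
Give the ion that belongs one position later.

Compare adjacent ions: same group and charge — period 4 sits above period 5, so Ge^4+ is smaller — yet in this decreasing list Ge^4+ sits before Sn^4+. Nothing else is reversed, so Ge^4+ should move one place to the right.

Ge^4+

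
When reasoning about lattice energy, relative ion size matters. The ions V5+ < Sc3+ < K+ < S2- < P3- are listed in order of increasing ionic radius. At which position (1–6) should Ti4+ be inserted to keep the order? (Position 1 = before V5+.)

2

Each ion has 18 electrons. The ranking follows nuclear charge in reverse — greater Z gives a smaller radius. V5+ (Z=23), Ti4+ (Z=22), Sc3+ (Z=21), K+ (Z=19), S2- (Z=16), P3- (Z=15).
With Ti4+ included the full order is V5+ < Ti4+ < Sc3+ < K+ < S2- < P3-, so it takes position 2.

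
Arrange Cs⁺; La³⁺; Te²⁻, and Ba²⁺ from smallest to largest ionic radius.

Each ion has 54 electrons. The ranking follows nuclear charge in reverse — greater Z gives a smaller radius. La³⁺ (Z=57), Ba²⁺ (Z=56), Cs⁺ (Z=55), Te²⁻ (Z=52).

La³⁺ < Ba²⁺ < Cs⁺ < Te²⁻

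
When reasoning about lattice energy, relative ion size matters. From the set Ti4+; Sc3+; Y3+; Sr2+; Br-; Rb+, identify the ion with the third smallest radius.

Y3+

Tabulating Z and e⁻: Ti4+ (Z=22, 18 e⁻), Sc3+ (Z=21, 18 e⁻), Y3+ (Z=39, 36 e⁻), Sr2+ (Z=38, 36 e⁻), Rb+ (Z=37, 36 e⁻), Br- (Z=35, 36 e⁻). Ti4+ < Sc3+ (both 18 e⁻, Z=22>21); Sc3+ < Y3+ (same group, 1 shell fewer); Y3+ < Sr2+ (both 36 e⁻, Z=39>38); Sr2+ < Rb+ (both 36 e⁻, Z=38>37); Rb+ < Br- (isoelectronic, higher Z=37 is smaller).
So the order is Ti4+ < Sc3+ < Y3+ < Sr2+ < Rb+ < Br-; the 3rd-smallest ion is Y3+.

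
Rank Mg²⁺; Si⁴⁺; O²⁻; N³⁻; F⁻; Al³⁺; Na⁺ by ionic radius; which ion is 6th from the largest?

Al³⁺

All of these have 10 electrons (isoelectronic). With the same electron cloud, the ion with the most protons pulls it in tightest. Nuclear charges: Si⁴⁺ (Z=14), Al³⁺ (Z=13), Mg²⁺ (Z=12), Na⁺ (Z=11), F⁻ (Z=9), O²⁻ (Z=8), N³⁻ (Z=7). Highest Z is smallest.
So the order is Si⁴⁺ < Al³⁺ < Mg²⁺ < Na⁺ < F⁻ < O²⁻ < N³⁻; the 6th-largest ion is Al³⁺.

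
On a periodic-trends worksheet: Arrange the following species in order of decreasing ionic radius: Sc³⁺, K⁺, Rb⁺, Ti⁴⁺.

Ti⁴⁺: 18 e⁻, Z=22, Sc³⁺: 18 e⁻, Z=21, K⁺: 18 e⁻, Z=19, Rb⁺: 36 e⁻, Z=37. Ti⁴⁺ < Sc³⁺ (isoelectronic, higher Z=22 is smaller); Sc³⁺ < K⁺ (isoelectronic, higher Z=21 is smaller); K⁺ < Rb⁺ (same group, 1 shell fewer).

Rb⁺ > K⁺ > Sc³⁺ > Ti⁴⁺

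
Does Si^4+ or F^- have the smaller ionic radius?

Si^4+

These species are isoelectronic with 10 electrons. The only difference is the number of protons: Si^4+ (Z=14), F^- (Z=9). The strongest nuclear pull (Si^4+) gives the smallest ion.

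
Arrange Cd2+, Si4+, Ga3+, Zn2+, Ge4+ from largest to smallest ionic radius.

Cd2+ > Zn2+ > Ga3+ > Ge4+ > Si4+

Tabulating Z and e⁻: Si4+ has 10 e⁻ (Z=14), Ge4+ has 28 e⁻ (Z=32), Ga3+ has 28 e⁻ (Z=31), Zn2+ has 28 e⁻ (Z=30), Cd2+ has 46 e⁻ (Z=48). Si4+ < Ge4+ (same group, 1 shell fewer); Ge4+ < Ga3+ (isoelectronic, higher Z=32 is smaller); Ga3+ < Zn2+ (isoelectronic, higher Z=31 is smaller); Zn2+ < Cd2+ (same group, 1 shell fewer).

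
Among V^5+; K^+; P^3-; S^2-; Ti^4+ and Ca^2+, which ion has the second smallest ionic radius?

Ti^4+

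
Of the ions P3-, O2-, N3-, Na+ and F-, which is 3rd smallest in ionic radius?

O2-

First list Z and electron count for each: Na+: 10 e⁻, Z=11, F-: 10 e⁻, Z=9, O2-: 10 e⁻, Z=8, N3-: 10 e⁻, Z=7, P3-: 18 e⁻, Z=15. Na+ < F- (isoelectronic, higher Z=11 is smaller); F- < O2- (isoelectronic, higher Z=9 is smaller); O2- < N3- (isoelectronic, higher Z=8 is smaller); N3- < P3- (same group, period 2 vs 3).
Full ascending order: Na+ < F- < O2- < N3- < P3-. Counting from the smallest, position 3 is O2-.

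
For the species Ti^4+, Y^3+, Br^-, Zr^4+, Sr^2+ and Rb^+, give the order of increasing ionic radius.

Ti^4+ < Zr^4+ < Y^3+ < Sr^2+ < Rb^+ < Br^-

Ti^4+: 18 e⁻, Z=22, Zr^4+: 36 e⁻, Z=40, Y^3+: 36 e⁻, Z=39, Sr^2+: 36 e⁻, Z=38, Rb^+: 36 e⁻, Z=37, Br^-: 36 e⁻, Z=35. Ti^4+ < Zr^4+ (same group, period 4 vs 5); Zr^4+ < Y^3+ (isoelectronic, higher Z=40 is smaller); Y^3+ < Sr^2+ (both 36 e⁻, Z=39>38); Sr^2+ < Rb^+ (isoelectronic, higher Z=38 is smaller); Rb^+ < Br^- (isoelectronic, higher Z=37 is smaller).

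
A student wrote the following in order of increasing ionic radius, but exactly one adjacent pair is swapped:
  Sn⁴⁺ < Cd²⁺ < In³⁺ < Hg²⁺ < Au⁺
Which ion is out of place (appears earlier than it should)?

Cd²⁺

The pair Cd²⁺, In³⁺ is the wrong way round — both have 46 electrons but Z(In)=49 > Z(Cd)=48, so In³⁺ should be the smaller of the two. All other adjacent pairs agree with periodic trends, so Cd²⁺ is the misplaced ion.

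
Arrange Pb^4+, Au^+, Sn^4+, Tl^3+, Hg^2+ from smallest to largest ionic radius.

Sn^4+ < Pb^4+ < Tl^3+ < Hg^2+ < Au^+

Work out protons and electrons: Sn^4+: 46 e⁻, Z=50, Pb^4+: 78 e⁻, Z=82, Tl^3+: 78 e⁻, Z=81, Hg^2+: 78 e⁻, Z=80, Au^+: 78 e⁻, Z=79. Sn^4+ < Pb^4+ (same group, 1 shell fewer); Pb^4+ < Tl^3+ (isoelectronic, higher Z=82 is smaller); Tl^3+ < Hg^2+ (isoelectronic, higher Z=81 is smaller); Hg^2+ < Au^+ (isoelectronic, higher Z=80 is smaller).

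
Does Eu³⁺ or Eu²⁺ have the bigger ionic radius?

Eu²⁺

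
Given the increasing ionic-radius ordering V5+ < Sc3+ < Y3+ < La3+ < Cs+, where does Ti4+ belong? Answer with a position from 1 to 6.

Work out protons and electrons: V5+: 18 e⁻, Z=23, Ti4+: 18 e⁻, Z=22, Sc3+: 18 e⁻, Z=21, Y3+: 36 e⁻, Z=39, La3+: 54 e⁻, Z=57, Cs+: 54 e⁻, Z=55. V5+ < Ti4+ (isoelectronic, higher Z=23 is smaller); Ti4+ < Sc3+ (isoelectronic, higher Z=22 is smaller); Sc3+ < Y3+ (same group, 1 shell fewer); Y3+ < La3+ (same group, 1 shell fewer); La3+ < Cs+ (both 54 e⁻, Z=57>55).
With Ti4+ included the full order is V5+ < Ti4+ < Sc3+ < Y3+ < La3+ < Cs+, so it takes position 2.

2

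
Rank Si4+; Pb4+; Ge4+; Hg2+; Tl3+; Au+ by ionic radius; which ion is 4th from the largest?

First list Z and electron count for each: Si4+ has 10 e⁻ (Z=14), Ge4+ has 28 e⁻ (Z=32), Pb4+ has 78 e⁻ (Z=82), Tl3+ has 78 e⁻ (Z=81), Hg2+ has 78 e⁻ (Z=80), Au+ has 78 e⁻ (Z=79). Si4+ < Ge4+ (same group, 1 shell fewer); Ge4+ < Pb4+ (same group, 2 shells fewer); Pb4+ < Tl3+ (both 78 e⁻, Z=82>81); Tl3+ < Hg2+ (isoelectronic, higher Z=81 is smaller); Hg2+ < Au+ (isoelectronic, higher Z=80 is smaller).
Full ascending order: Si4+ < Ge4+ < Pb4+ < Tl3+ < Hg2+ < Au+. Counting from the largest, position 4 is Pb4+.

Pb4+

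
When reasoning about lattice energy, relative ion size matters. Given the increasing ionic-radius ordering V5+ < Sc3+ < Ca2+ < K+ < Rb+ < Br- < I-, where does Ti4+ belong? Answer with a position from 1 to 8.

2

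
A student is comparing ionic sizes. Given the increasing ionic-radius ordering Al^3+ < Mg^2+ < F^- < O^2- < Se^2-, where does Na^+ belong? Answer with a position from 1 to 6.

3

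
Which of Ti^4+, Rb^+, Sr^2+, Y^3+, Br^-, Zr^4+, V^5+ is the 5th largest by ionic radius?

Zr^4+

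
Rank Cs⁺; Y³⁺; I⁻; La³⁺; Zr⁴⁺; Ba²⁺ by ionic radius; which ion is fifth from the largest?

Y³⁺

First list Z and electron count for each: Zr⁴⁺: 36 e⁻, Z=40, Y³⁺: 36 e⁻, Z=39, La³⁺: 54 e⁻, Z=57, Ba²⁺: 54 e⁻, Z=56, Cs⁺: 54 e⁻, Z=55, I⁻: 54 e⁻, Z=53. Zr⁴⁺ < Y³⁺ (isoelectronic, higher Z=40 is smaller); Y³⁺ < La³⁺ (same group, period 5 vs 6); La³⁺ < Ba²⁺ (both 54 e⁻, Z=57>56); Ba²⁺ < Cs⁺ (both 54 e⁻, Z=56>55); Cs⁺ < I⁻ (both 54 e⁻, Z=55>53).
Ordering: Zr⁴⁺ < Y³⁺ < La³⁺ < Ba²⁺ < Cs⁺ < I⁻. The fifth largest is Y³⁺.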